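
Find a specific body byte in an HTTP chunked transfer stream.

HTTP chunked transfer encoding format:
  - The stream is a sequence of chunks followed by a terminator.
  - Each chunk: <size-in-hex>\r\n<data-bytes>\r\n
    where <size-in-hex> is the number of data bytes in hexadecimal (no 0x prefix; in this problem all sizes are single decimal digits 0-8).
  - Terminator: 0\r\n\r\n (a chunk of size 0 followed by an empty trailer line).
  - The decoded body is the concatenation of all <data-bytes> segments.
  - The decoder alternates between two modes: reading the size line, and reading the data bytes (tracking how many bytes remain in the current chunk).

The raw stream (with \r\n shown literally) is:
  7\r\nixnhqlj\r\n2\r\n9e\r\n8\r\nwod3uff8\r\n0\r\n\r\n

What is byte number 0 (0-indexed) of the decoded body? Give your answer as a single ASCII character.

Chunk 1: stream[0..1]='7' size=0x7=7, data at stream[3..10]='ixnhqlj' -> body[0..7], body so far='ixnhqlj'
Chunk 2: stream[12..13]='2' size=0x2=2, data at stream[15..17]='9e' -> body[7..9], body so far='ixnhqlj9e'
Chunk 3: stream[19..20]='8' size=0x8=8, data at stream[22..30]='wod3uff8' -> body[9..17], body so far='ixnhqlj9ewod3uff8'
Chunk 4: stream[32..33]='0' size=0 (terminator). Final body='ixnhqlj9ewod3uff8' (17 bytes)
Body byte 0 = 'i'

Answer: i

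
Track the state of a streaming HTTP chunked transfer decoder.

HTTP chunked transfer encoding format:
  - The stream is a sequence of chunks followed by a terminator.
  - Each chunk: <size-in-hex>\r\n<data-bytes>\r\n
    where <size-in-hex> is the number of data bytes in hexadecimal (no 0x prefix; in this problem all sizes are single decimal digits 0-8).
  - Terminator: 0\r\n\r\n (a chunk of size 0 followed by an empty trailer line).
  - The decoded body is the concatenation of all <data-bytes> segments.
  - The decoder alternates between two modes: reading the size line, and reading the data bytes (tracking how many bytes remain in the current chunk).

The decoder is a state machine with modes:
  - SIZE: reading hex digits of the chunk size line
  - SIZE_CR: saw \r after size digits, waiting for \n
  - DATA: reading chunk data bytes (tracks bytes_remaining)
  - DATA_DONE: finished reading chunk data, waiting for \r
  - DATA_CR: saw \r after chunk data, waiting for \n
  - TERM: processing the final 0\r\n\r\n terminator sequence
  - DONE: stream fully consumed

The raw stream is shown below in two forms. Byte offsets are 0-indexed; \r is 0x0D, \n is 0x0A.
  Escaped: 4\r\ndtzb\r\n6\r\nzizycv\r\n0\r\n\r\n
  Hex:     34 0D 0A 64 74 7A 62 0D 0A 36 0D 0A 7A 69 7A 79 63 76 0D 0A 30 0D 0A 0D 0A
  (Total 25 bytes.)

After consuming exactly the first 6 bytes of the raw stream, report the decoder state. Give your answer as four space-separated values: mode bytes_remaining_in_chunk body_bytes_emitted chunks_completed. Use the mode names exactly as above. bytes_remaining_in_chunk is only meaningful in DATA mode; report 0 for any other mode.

Byte 0 = '4': mode=SIZE remaining=0 emitted=0 chunks_done=0
Byte 1 = 0x0D: mode=SIZE_CR remaining=0 emitted=0 chunks_done=0
Byte 2 = 0x0A: mode=DATA remaining=4 emitted=0 chunks_done=0
Byte 3 = 'd': mode=DATA remaining=3 emitted=1 chunks_done=0
Byte 4 = 't': mode=DATA remaining=2 emitted=2 chunks_done=0
Byte 5 = 'z': mode=DATA remaining=1 emitted=3 chunks_done=0

Answer: DATA 1 3 0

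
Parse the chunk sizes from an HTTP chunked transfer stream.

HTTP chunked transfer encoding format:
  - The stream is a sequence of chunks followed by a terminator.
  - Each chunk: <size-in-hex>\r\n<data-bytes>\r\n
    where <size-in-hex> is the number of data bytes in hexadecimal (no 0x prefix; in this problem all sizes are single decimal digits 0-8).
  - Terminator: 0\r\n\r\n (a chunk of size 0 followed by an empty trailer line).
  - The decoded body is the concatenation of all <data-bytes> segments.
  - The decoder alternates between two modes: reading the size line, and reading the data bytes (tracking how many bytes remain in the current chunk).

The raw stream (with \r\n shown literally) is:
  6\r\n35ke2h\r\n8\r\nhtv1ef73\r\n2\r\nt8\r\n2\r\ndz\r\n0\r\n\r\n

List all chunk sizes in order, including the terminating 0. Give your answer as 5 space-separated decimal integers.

Chunk 1: stream[0..1]='6' size=0x6=6, data at stream[3..9]='35ke2h' -> body[0..6], body so far='35ke2h'
Chunk 2: stream[11..12]='8' size=0x8=8, data at stream[14..22]='htv1ef73' -> body[6..14], body so far='35ke2hhtv1ef73'
Chunk 3: stream[24..25]='2' size=0x2=2, data at stream[27..29]='t8' -> body[14..16], body so far='35ke2hhtv1ef73t8'
Chunk 4: stream[31..32]='2' size=0x2=2, data at stream[34..36]='dz' -> body[16..18], body so far='35ke2hhtv1ef73t8dz'
Chunk 5: stream[38..39]='0' size=0 (terminator). Final body='35ke2hhtv1ef73t8dz' (18 bytes)

Answer: 6 8 2 2 0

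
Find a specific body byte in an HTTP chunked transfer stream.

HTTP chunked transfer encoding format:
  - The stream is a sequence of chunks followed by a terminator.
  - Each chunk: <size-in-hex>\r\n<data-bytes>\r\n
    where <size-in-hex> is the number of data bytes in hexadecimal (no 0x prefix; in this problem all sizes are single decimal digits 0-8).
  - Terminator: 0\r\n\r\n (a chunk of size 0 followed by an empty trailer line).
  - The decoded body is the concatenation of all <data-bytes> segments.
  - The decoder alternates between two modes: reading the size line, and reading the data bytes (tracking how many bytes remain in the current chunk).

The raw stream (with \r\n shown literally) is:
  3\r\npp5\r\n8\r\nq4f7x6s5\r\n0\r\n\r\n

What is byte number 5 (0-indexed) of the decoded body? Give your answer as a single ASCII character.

Answer: f

Derivation:
Chunk 1: stream[0..1]='3' size=0x3=3, data at stream[3..6]='pp5' -> body[0..3], body so far='pp5'
Chunk 2: stream[8..9]='8' size=0x8=8, data at stream[11..19]='q4f7x6s5' -> body[3..11], body so far='pp5q4f7x6s5'
Chunk 3: stream[21..22]='0' size=0 (terminator). Final body='pp5q4f7x6s5' (11 bytes)
Body byte 5 = 'f'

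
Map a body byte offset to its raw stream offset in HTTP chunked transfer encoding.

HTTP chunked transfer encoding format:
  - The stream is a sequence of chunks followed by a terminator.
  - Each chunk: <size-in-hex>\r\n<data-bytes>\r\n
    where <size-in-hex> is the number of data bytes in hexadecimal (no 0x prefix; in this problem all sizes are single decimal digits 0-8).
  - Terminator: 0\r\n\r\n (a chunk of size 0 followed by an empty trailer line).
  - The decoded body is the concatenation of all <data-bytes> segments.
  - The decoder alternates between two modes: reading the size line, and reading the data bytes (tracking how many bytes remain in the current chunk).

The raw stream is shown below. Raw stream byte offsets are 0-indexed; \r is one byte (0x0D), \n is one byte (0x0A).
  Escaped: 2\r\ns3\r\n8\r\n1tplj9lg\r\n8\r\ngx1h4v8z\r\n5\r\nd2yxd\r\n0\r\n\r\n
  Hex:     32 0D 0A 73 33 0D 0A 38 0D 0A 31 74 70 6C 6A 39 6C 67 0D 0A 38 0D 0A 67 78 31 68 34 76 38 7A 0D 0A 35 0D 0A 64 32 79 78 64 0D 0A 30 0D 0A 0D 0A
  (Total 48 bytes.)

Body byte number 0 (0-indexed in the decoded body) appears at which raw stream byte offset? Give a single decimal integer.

Chunk 1: stream[0..1]='2' size=0x2=2, data at stream[3..5]='s3' -> body[0..2], body so far='s3'
Chunk 2: stream[7..8]='8' size=0x8=8, data at stream[10..18]='1tplj9lg' -> body[2..10], body so far='s31tplj9lg'
Chunk 3: stream[20..21]='8' size=0x8=8, data at stream[23..31]='gx1h4v8z' -> body[10..18], body so far='s31tplj9lggx1h4v8z'
Chunk 4: stream[33..34]='5' size=0x5=5, data at stream[36..41]='d2yxd' -> body[18..23], body so far='s31tplj9lggx1h4v8zd2yxd'
Chunk 5: stream[43..44]='0' size=0 (terminator). Final body='s31tplj9lggx1h4v8zd2yxd' (23 bytes)
Body byte 0 at stream offset 3

Answer: 3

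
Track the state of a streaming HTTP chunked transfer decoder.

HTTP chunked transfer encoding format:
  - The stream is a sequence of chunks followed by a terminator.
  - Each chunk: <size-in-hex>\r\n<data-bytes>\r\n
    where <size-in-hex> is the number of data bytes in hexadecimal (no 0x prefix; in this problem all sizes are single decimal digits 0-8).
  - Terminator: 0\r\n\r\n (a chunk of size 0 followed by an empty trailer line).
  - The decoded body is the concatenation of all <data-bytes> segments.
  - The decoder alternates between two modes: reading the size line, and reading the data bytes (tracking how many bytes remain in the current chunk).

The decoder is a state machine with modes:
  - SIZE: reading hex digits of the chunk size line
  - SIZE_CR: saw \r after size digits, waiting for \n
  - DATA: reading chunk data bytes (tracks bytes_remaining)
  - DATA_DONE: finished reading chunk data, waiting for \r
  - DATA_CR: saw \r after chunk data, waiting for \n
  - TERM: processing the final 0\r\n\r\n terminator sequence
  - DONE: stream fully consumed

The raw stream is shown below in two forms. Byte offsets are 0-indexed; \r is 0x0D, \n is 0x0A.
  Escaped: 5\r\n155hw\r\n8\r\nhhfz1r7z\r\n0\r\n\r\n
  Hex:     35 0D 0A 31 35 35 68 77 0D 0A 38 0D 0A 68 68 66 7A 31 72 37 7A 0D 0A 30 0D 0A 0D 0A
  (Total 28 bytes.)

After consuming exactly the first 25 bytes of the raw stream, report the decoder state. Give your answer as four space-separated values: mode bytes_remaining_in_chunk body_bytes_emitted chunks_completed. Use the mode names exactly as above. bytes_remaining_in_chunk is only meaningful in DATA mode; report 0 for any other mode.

Answer: SIZE_CR 0 13 2

Derivation:
Byte 0 = '5': mode=SIZE remaining=0 emitted=0 chunks_done=0
Byte 1 = 0x0D: mode=SIZE_CR remaining=0 emitted=0 chunks_done=0
Byte 2 = 0x0A: mode=DATA remaining=5 emitted=0 chunks_done=0
Byte 3 = '1': mode=DATA remaining=4 emitted=1 chunks_done=0
Byte 4 = '5': mode=DATA remaining=3 emitted=2 chunks_done=0
Byte 5 = '5': mode=DATA remaining=2 emitted=3 chunks_done=0
Byte 6 = 'h': mode=DATA remaining=1 emitted=4 chunks_done=0
Byte 7 = 'w': mode=DATA_DONE remaining=0 emitted=5 chunks_done=0
Byte 8 = 0x0D: mode=DATA_CR remaining=0 emitted=5 chunks_done=0
Byte 9 = 0x0A: mode=SIZE remaining=0 emitted=5 chunks_done=1
Byte 10 = '8': mode=SIZE remaining=0 emitted=5 chunks_done=1
Byte 11 = 0x0D: mode=SIZE_CR remaining=0 emitted=5 chunks_done=1
Byte 12 = 0x0A: mode=DATA remaining=8 emitted=5 chunks_done=1
Byte 13 = 'h': mode=DATA remaining=7 emitted=6 chunks_done=1
Byte 14 = 'h': mode=DATA remaining=6 emitted=7 chunks_done=1
Byte 15 = 'f': mode=DATA remaining=5 emitted=8 chunks_done=1
Byte 16 = 'z': mode=DATA remaining=4 emitted=9 chunks_done=1
Byte 17 = '1': mode=DATA remaining=3 emitted=10 chunks_done=1
Byte 18 = 'r': mode=DATA remaining=2 emitted=11 chunks_done=1
Byte 19 = '7': mode=DATA remaining=1 emitted=12 chunks_done=1
Byte 20 = 'z': mode=DATA_DONE remaining=0 emitted=13 chunks_done=1
Byte 21 = 0x0D: mode=DATA_CR remaining=0 emitted=13 chunks_done=1
Byte 22 = 0x0A: mode=SIZE remaining=0 emitted=13 chunks_done=2
Byte 23 = '0': mode=SIZE remaining=0 emitted=13 chunks_done=2
Byte 24 = 0x0D: mode=SIZE_CR remaining=0 emitted=13 chunks_done=2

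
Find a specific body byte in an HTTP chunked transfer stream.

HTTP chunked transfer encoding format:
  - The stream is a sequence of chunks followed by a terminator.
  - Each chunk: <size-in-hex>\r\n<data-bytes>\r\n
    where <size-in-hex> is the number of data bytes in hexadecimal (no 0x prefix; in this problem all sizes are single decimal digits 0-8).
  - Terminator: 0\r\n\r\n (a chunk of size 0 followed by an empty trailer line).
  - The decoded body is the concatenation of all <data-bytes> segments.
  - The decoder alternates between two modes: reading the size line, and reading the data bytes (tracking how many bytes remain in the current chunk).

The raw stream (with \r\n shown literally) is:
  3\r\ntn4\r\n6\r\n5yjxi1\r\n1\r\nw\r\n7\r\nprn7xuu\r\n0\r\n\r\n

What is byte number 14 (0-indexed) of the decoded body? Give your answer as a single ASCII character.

Chunk 1: stream[0..1]='3' size=0x3=3, data at stream[3..6]='tn4' -> body[0..3], body so far='tn4'
Chunk 2: stream[8..9]='6' size=0x6=6, data at stream[11..17]='5yjxi1' -> body[3..9], body so far='tn45yjxi1'
Chunk 3: stream[19..20]='1' size=0x1=1, data at stream[22..23]='w' -> body[9..10], body so far='tn45yjxi1w'
Chunk 4: stream[25..26]='7' size=0x7=7, data at stream[28..35]='prn7xuu' -> body[10..17], body so far='tn45yjxi1wprn7xuu'
Chunk 5: stream[37..38]='0' size=0 (terminator). Final body='tn45yjxi1wprn7xuu' (17 bytes)
Body byte 14 = 'x'

Answer: x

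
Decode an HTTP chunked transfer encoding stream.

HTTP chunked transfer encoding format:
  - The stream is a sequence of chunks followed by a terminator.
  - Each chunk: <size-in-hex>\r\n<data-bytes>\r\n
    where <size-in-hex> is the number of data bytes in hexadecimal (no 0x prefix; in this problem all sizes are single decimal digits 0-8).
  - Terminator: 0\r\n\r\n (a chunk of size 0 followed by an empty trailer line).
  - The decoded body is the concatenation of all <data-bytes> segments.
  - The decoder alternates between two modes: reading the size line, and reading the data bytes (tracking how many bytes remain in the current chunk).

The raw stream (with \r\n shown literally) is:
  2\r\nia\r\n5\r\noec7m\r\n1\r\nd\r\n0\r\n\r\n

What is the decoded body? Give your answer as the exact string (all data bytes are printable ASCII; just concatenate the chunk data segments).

Chunk 1: stream[0..1]='2' size=0x2=2, data at stream[3..5]='ia' -> body[0..2], body so far='ia'
Chunk 2: stream[7..8]='5' size=0x5=5, data at stream[10..15]='oec7m' -> body[2..7], body so far='iaoec7m'
Chunk 3: stream[17..18]='1' size=0x1=1, data at stream[20..21]='d' -> body[7..8], body so far='iaoec7md'
Chunk 4: stream[23..24]='0' size=0 (terminator). Final body='iaoec7md' (8 bytes)

Answer: iaoec7md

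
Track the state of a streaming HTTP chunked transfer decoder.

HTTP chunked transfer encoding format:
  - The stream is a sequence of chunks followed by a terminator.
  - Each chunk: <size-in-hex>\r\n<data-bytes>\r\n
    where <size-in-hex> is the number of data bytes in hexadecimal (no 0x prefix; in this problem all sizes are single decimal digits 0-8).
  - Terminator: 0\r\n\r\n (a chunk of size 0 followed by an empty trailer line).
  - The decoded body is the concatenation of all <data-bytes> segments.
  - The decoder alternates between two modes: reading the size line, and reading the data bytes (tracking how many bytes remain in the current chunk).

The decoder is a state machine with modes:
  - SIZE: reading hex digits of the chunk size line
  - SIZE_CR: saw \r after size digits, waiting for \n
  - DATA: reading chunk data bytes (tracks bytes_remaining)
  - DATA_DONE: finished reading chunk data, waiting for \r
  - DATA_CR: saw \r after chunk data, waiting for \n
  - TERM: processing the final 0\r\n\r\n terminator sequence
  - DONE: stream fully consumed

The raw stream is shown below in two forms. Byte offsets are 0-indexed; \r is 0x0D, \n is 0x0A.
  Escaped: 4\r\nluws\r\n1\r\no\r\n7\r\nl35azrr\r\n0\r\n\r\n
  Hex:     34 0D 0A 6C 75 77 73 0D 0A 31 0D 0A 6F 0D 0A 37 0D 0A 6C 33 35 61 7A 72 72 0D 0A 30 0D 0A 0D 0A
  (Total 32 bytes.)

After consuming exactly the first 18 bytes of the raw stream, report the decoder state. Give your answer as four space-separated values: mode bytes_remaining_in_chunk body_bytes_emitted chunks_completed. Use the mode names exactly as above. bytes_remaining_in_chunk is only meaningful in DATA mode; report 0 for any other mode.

Answer: DATA 7 5 2

Derivation:
Byte 0 = '4': mode=SIZE remaining=0 emitted=0 chunks_done=0
Byte 1 = 0x0D: mode=SIZE_CR remaining=0 emitted=0 chunks_done=0
Byte 2 = 0x0A: mode=DATA remaining=4 emitted=0 chunks_done=0
Byte 3 = 'l': mode=DATA remaining=3 emitted=1 chunks_done=0
Byte 4 = 'u': mode=DATA remaining=2 emitted=2 chunks_done=0
Byte 5 = 'w': mode=DATA remaining=1 emitted=3 chunks_done=0
Byte 6 = 's': mode=DATA_DONE remaining=0 emitted=4 chunks_done=0
Byte 7 = 0x0D: mode=DATA_CR remaining=0 emitted=4 chunks_done=0
Byte 8 = 0x0A: mode=SIZE remaining=0 emitted=4 chunks_done=1
Byte 9 = '1': mode=SIZE remaining=0 emitted=4 chunks_done=1
Byte 10 = 0x0D: mode=SIZE_CR remaining=0 emitted=4 chunks_done=1
Byte 11 = 0x0A: mode=DATA remaining=1 emitted=4 chunks_done=1
Byte 12 = 'o': mode=DATA_DONE remaining=0 emitted=5 chunks_done=1
Byte 13 = 0x0D: mode=DATA_CR remaining=0 emitted=5 chunks_done=1
Byte 14 = 0x0A: mode=SIZE remaining=0 emitted=5 chunks_done=2
Byte 15 = '7': mode=SIZE remaining=0 emitted=5 chunks_done=2
Byte 16 = 0x0D: mode=SIZE_CR remaining=0 emitted=5 chunks_done=2
Byte 17 = 0x0A: mode=DATA remaining=7 emitted=5 chunks_done=2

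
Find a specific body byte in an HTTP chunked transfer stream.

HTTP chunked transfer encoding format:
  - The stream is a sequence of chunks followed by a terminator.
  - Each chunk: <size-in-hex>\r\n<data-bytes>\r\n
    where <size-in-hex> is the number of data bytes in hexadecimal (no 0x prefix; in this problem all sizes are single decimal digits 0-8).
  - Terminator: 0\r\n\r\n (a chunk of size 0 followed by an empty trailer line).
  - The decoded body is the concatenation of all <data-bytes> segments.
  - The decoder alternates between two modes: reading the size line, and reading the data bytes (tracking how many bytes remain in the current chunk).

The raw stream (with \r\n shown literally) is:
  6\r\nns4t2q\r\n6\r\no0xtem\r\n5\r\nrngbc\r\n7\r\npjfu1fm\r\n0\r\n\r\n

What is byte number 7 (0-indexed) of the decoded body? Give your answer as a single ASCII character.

Answer: 0

Derivation:
Chunk 1: stream[0..1]='6' size=0x6=6, data at stream[3..9]='ns4t2q' -> body[0..6], body so far='ns4t2q'
Chunk 2: stream[11..12]='6' size=0x6=6, data at stream[14..20]='o0xtem' -> body[6..12], body so far='ns4t2qo0xtem'
Chunk 3: stream[22..23]='5' size=0x5=5, data at stream[25..30]='rngbc' -> body[12..17], body so far='ns4t2qo0xtemrngbc'
Chunk 4: stream[32..33]='7' size=0x7=7, data at stream[35..42]='pjfu1fm' -> body[17..24], body so far='ns4t2qo0xtemrngbcpjfu1fm'
Chunk 5: stream[44..45]='0' size=0 (terminator). Final body='ns4t2qo0xtemrngbcpjfu1fm' (24 bytes)
Body byte 7 = '0'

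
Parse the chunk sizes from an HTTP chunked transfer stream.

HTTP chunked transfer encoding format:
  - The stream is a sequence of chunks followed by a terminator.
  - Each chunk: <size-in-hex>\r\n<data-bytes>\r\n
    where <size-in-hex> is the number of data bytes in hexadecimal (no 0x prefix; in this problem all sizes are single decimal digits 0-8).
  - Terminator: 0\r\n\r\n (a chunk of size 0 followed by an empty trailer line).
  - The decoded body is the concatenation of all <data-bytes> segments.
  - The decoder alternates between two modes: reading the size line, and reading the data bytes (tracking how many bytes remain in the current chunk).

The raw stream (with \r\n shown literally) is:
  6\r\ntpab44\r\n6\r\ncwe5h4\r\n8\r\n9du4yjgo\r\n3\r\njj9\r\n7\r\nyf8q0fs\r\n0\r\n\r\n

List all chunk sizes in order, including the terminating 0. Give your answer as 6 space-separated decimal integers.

Chunk 1: stream[0..1]='6' size=0x6=6, data at stream[3..9]='tpab44' -> body[0..6], body so far='tpab44'
Chunk 2: stream[11..12]='6' size=0x6=6, data at stream[14..20]='cwe5h4' -> body[6..12], body so far='tpab44cwe5h4'
Chunk 3: stream[22..23]='8' size=0x8=8, data at stream[25..33]='9du4yjgo' -> body[12..20], body so far='tpab44cwe5h49du4yjgo'
Chunk 4: stream[35..36]='3' size=0x3=3, data at stream[38..41]='jj9' -> body[20..23], body so far='tpab44cwe5h49du4yjgojj9'
Chunk 5: stream[43..44]='7' size=0x7=7, data at stream[46..53]='yf8q0fs' -> body[23..30], body so far='tpab44cwe5h49du4yjgojj9yf8q0fs'
Chunk 6: stream[55..56]='0' size=0 (terminator). Final body='tpab44cwe5h49du4yjgojj9yf8q0fs' (30 bytes)

Answer: 6 6 8 3 7 0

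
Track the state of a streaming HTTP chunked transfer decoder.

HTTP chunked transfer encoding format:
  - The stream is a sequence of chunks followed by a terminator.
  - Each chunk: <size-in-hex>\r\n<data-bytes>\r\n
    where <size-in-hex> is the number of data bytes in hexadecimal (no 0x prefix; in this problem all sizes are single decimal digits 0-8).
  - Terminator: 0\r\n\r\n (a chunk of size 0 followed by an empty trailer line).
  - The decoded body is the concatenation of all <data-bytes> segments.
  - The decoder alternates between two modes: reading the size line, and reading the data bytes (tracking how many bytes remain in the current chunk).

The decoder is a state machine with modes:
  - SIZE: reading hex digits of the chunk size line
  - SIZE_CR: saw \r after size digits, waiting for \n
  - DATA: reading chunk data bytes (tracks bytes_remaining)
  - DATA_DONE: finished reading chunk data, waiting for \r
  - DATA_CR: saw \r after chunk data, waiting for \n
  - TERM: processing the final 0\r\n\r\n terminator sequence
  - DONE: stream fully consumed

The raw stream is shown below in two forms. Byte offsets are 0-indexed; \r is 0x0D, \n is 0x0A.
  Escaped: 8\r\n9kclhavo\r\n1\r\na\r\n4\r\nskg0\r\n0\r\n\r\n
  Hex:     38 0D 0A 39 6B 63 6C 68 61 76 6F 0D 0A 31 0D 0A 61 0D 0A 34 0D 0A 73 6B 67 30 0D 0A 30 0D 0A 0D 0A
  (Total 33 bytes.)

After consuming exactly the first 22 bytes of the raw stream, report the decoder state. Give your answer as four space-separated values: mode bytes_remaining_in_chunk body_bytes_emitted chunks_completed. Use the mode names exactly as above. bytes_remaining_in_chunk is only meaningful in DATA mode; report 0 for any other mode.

Byte 0 = '8': mode=SIZE remaining=0 emitted=0 chunks_done=0
Byte 1 = 0x0D: mode=SIZE_CR remaining=0 emitted=0 chunks_done=0
Byte 2 = 0x0A: mode=DATA remaining=8 emitted=0 chunks_done=0
Byte 3 = '9': mode=DATA remaining=7 emitted=1 chunks_done=0
Byte 4 = 'k': mode=DATA remaining=6 emitted=2 chunks_done=0
Byte 5 = 'c': mode=DATA remaining=5 emitted=3 chunks_done=0
Byte 6 = 'l': mode=DATA remaining=4 emitted=4 chunks_done=0
Byte 7 = 'h': mode=DATA remaining=3 emitted=5 chunks_done=0
Byte 8 = 'a': mode=DATA remaining=2 emitted=6 chunks_done=0
Byte 9 = 'v': mode=DATA remaining=1 emitted=7 chunks_done=0
Byte 10 = 'o': mode=DATA_DONE remaining=0 emitted=8 chunks_done=0
Byte 11 = 0x0D: mode=DATA_CR remaining=0 emitted=8 chunks_done=0
Byte 12 = 0x0A: mode=SIZE remaining=0 emitted=8 chunks_done=1
Byte 13 = '1': mode=SIZE remaining=0 emitted=8 chunks_done=1
Byte 14 = 0x0D: mode=SIZE_CR remaining=0 emitted=8 chunks_done=1
Byte 15 = 0x0A: mode=DATA remaining=1 emitted=8 chunks_done=1
Byte 16 = 'a': mode=DATA_DONE remaining=0 emitted=9 chunks_done=1
Byte 17 = 0x0D: mode=DATA_CR remaining=0 emitted=9 chunks_done=1
Byte 18 = 0x0A: mode=SIZE remaining=0 emitted=9 chunks_done=2
Byte 19 = '4': mode=SIZE remaining=0 emitted=9 chunks_done=2
Byte 20 = 0x0D: mode=SIZE_CR remaining=0 emitted=9 chunks_done=2
Byte 21 = 0x0A: mode=DATA remaining=4 emitted=9 chunks_done=2

Answer: DATA 4 9 2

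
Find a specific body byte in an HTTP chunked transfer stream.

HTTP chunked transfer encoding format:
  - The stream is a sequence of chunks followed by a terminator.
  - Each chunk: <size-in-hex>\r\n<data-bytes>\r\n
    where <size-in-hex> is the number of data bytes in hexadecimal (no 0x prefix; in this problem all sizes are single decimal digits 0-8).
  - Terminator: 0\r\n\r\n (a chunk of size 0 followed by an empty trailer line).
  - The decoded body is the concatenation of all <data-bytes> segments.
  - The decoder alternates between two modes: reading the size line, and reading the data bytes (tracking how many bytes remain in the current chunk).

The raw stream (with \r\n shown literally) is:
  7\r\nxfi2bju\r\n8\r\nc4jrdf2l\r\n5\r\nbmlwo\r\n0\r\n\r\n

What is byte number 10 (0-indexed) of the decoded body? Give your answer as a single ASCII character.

Answer: r

Derivation:
Chunk 1: stream[0..1]='7' size=0x7=7, data at stream[3..10]='xfi2bju' -> body[0..7], body so far='xfi2bju'
Chunk 2: stream[12..13]='8' size=0x8=8, data at stream[15..23]='c4jrdf2l' -> body[7..15], body so far='xfi2bjuc4jrdf2l'
Chunk 3: stream[25..26]='5' size=0x5=5, data at stream[28..33]='bmlwo' -> body[15..20], body so far='xfi2bjuc4jrdf2lbmlwo'
Chunk 4: stream[35..36]='0' size=0 (terminator). Final body='xfi2bjuc4jrdf2lbmlwo' (20 bytes)
Body byte 10 = 'r'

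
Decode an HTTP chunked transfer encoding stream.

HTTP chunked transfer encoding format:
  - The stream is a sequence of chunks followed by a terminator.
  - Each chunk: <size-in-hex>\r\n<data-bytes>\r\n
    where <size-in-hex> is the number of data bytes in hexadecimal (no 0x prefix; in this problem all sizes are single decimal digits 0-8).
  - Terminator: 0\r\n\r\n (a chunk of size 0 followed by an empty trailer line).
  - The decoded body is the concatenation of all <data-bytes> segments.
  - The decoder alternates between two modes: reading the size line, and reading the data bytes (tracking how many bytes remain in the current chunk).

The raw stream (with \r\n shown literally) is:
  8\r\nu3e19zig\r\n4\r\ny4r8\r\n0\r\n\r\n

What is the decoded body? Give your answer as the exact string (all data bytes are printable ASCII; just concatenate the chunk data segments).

Chunk 1: stream[0..1]='8' size=0x8=8, data at stream[3..11]='u3e19zig' -> body[0..8], body so far='u3e19zig'
Chunk 2: stream[13..14]='4' size=0x4=4, data at stream[16..20]='y4r8' -> body[8..12], body so far='u3e19zigy4r8'
Chunk 3: stream[22..23]='0' size=0 (terminator). Final body='u3e19zigy4r8' (12 bytes)

Answer: u3e19zigy4r8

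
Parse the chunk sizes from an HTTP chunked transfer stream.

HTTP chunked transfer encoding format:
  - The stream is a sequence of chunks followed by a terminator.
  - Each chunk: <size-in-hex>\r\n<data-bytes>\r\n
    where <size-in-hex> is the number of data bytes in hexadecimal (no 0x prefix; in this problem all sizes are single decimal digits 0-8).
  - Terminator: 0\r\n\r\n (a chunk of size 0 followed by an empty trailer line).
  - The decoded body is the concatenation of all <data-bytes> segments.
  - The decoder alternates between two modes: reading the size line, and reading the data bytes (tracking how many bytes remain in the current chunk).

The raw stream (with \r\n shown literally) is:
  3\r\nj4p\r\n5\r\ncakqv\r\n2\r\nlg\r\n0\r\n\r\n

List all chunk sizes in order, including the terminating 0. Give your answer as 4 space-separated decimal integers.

Answer: 3 5 2 0

Derivation:
Chunk 1: stream[0..1]='3' size=0x3=3, data at stream[3..6]='j4p' -> body[0..3], body so far='j4p'
Chunk 2: stream[8..9]='5' size=0x5=5, data at stream[11..16]='cakqv' -> body[3..8], body so far='j4pcakqv'
Chunk 3: stream[18..19]='2' size=0x2=2, data at stream[21..23]='lg' -> body[8..10], body so far='j4pcakqvlg'
Chunk 4: stream[25..26]='0' size=0 (terminator). Final body='j4pcakqvlg' (10 bytes)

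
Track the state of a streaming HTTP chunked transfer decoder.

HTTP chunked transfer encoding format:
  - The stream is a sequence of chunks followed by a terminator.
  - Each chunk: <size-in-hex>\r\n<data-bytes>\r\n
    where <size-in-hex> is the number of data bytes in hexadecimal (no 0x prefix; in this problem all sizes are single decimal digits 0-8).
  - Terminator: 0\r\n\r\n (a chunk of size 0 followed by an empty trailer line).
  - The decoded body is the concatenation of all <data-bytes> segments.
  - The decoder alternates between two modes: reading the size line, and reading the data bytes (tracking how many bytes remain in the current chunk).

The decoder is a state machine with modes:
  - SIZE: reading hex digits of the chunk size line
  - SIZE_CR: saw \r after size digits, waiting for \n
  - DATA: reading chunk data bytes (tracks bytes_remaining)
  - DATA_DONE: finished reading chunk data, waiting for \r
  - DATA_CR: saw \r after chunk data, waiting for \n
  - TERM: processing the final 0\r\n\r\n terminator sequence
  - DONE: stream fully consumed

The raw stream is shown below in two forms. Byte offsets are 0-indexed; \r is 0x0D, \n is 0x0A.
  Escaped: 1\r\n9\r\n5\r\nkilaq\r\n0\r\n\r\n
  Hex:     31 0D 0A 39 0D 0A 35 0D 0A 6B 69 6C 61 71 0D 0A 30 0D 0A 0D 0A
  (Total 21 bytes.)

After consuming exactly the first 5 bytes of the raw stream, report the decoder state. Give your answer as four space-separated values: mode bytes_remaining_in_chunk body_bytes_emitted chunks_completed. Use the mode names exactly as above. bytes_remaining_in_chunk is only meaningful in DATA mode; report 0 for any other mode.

Answer: DATA_CR 0 1 0

Derivation:
Byte 0 = '1': mode=SIZE remaining=0 emitted=0 chunks_done=0
Byte 1 = 0x0D: mode=SIZE_CR remaining=0 emitted=0 chunks_done=0
Byte 2 = 0x0A: mode=DATA remaining=1 emitted=0 chunks_done=0
Byte 3 = '9': mode=DATA_DONE remaining=0 emitted=1 chunks_done=0
Byte 4 = 0x0D: mode=DATA_CR remaining=0 emitted=1 chunks_done=0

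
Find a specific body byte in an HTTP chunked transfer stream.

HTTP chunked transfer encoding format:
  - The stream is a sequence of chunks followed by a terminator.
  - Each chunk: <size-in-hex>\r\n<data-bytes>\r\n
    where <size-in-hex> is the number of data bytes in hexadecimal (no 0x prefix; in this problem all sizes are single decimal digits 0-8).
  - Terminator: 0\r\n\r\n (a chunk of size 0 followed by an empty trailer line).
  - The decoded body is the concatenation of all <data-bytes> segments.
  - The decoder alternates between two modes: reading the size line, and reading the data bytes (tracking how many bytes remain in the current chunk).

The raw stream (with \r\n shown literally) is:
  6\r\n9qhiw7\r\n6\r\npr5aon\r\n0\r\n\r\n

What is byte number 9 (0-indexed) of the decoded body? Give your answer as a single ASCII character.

Answer: a

Derivation:
Chunk 1: stream[0..1]='6' size=0x6=6, data at stream[3..9]='9qhiw7' -> body[0..6], body so far='9qhiw7'
Chunk 2: stream[11..12]='6' size=0x6=6, data at stream[14..20]='pr5aon' -> body[6..12], body so far='9qhiw7pr5aon'
Chunk 3: stream[22..23]='0' size=0 (terminator). Final body='9qhiw7pr5aon' (12 bytes)
Body byte 9 = 'a'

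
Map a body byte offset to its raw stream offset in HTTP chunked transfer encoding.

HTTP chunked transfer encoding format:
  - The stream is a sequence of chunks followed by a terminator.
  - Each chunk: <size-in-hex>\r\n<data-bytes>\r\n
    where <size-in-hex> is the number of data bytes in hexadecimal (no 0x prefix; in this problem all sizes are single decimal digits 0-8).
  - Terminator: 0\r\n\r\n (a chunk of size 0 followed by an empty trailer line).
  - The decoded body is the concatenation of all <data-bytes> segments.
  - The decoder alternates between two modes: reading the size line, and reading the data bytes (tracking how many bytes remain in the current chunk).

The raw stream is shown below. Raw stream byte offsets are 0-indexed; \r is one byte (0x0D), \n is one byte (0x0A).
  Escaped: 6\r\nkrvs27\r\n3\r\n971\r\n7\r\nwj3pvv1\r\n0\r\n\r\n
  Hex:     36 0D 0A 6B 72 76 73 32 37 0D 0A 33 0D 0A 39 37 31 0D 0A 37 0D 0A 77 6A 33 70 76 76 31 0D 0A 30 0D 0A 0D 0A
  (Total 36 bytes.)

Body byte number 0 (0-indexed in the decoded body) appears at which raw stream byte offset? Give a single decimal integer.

Chunk 1: stream[0..1]='6' size=0x6=6, data at stream[3..9]='krvs27' -> body[0..6], body so far='krvs27'
Chunk 2: stream[11..12]='3' size=0x3=3, data at stream[14..17]='971' -> body[6..9], body so far='krvs27971'
Chunk 3: stream[19..20]='7' size=0x7=7, data at stream[22..29]='wj3pvv1' -> body[9..16], body so far='krvs27971wj3pvv1'
Chunk 4: stream[31..32]='0' size=0 (terminator). Final body='krvs27971wj3pvv1' (16 bytes)
Body byte 0 at stream offset 3

Answer: 3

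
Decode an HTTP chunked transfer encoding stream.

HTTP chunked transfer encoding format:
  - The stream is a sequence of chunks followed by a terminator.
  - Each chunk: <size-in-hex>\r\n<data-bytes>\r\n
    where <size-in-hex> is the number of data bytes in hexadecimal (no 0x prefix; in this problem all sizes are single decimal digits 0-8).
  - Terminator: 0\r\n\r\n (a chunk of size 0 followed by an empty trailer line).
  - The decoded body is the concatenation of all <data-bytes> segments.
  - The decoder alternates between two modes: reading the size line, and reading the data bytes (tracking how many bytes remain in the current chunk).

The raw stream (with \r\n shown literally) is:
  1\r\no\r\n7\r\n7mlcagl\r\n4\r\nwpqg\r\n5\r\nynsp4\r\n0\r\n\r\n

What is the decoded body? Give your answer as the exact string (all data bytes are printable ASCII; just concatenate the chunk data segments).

Chunk 1: stream[0..1]='1' size=0x1=1, data at stream[3..4]='o' -> body[0..1], body so far='o'
Chunk 2: stream[6..7]='7' size=0x7=7, data at stream[9..16]='7mlcagl' -> body[1..8], body so far='o7mlcagl'
Chunk 3: stream[18..19]='4' size=0x4=4, data at stream[21..25]='wpqg' -> body[8..12], body so far='o7mlcaglwpqg'
Chunk 4: stream[27..28]='5' size=0x5=5, data at stream[30..35]='ynsp4' -> body[12..17], body so far='o7mlcaglwpqgynsp4'
Chunk 5: stream[37..38]='0' size=0 (terminator). Final body='o7mlcaglwpqgynsp4' (17 bytes)

Answer: o7mlcaglwpqgynsp4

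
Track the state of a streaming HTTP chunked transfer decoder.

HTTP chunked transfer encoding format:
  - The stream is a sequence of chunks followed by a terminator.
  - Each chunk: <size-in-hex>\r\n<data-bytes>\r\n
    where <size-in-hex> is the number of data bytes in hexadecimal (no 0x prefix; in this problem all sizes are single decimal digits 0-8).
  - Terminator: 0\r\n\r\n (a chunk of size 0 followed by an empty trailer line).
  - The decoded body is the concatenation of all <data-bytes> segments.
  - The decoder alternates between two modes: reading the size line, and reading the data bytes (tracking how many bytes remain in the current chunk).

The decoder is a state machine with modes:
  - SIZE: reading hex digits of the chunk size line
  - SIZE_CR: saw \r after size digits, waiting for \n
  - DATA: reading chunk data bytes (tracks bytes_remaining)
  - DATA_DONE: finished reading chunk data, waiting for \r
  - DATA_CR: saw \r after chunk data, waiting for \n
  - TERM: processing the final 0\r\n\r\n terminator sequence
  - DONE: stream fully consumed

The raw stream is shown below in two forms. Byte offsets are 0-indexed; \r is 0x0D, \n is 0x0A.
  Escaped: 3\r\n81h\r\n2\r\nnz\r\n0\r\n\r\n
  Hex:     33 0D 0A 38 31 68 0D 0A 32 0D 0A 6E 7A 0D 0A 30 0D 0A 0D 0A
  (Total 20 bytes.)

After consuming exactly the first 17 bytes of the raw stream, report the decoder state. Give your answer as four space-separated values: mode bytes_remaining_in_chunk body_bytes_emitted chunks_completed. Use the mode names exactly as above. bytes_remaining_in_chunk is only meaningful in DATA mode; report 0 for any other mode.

Byte 0 = '3': mode=SIZE remaining=0 emitted=0 chunks_done=0
Byte 1 = 0x0D: mode=SIZE_CR remaining=0 emitted=0 chunks_done=0
Byte 2 = 0x0A: mode=DATA remaining=3 emitted=0 chunks_done=0
Byte 3 = '8': mode=DATA remaining=2 emitted=1 chunks_done=0
Byte 4 = '1': mode=DATA remaining=1 emitted=2 chunks_done=0
Byte 5 = 'h': mode=DATA_DONE remaining=0 emitted=3 chunks_done=0
Byte 6 = 0x0D: mode=DATA_CR remaining=0 emitted=3 chunks_done=0
Byte 7 = 0x0A: mode=SIZE remaining=0 emitted=3 chunks_done=1
Byte 8 = '2': mode=SIZE remaining=0 emitted=3 chunks_done=1
Byte 9 = 0x0D: mode=SIZE_CR remaining=0 emitted=3 chunks_done=1
Byte 10 = 0x0A: mode=DATA remaining=2 emitted=3 chunks_done=1
Byte 11 = 'n': mode=DATA remaining=1 emitted=4 chunks_done=1
Byte 12 = 'z': mode=DATA_DONE remaining=0 emitted=5 chunks_done=1
Byte 13 = 0x0D: mode=DATA_CR remaining=0 emitted=5 chunks_done=1
Byte 14 = 0x0A: mode=SIZE remaining=0 emitted=5 chunks_done=2
Byte 15 = '0': mode=SIZE remaining=0 emitted=5 chunks_done=2
Byte 16 = 0x0D: mode=SIZE_CR remaining=0 emitted=5 chunks_done=2

Answer: SIZE_CR 0 5 2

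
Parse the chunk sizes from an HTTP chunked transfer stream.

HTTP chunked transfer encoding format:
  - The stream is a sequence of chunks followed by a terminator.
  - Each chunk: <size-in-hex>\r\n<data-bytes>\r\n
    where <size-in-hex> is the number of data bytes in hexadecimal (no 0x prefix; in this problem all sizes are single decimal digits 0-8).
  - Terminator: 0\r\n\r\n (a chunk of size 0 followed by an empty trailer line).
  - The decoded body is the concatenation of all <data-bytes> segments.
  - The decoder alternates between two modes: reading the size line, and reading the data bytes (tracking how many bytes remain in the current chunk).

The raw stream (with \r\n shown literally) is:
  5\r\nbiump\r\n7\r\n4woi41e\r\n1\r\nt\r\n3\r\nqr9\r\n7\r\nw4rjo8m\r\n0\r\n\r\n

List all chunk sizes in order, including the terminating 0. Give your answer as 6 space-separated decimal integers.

Answer: 5 7 1 3 7 0

Derivation:
Chunk 1: stream[0..1]='5' size=0x5=5, data at stream[3..8]='biump' -> body[0..5], body so far='biump'
Chunk 2: stream[10..11]='7' size=0x7=7, data at stream[13..20]='4woi41e' -> body[5..12], body so far='biump4woi41e'
Chunk 3: stream[22..23]='1' size=0x1=1, data at stream[25..26]='t' -> body[12..13], body so far='biump4woi41et'
Chunk 4: stream[28..29]='3' size=0x3=3, data at stream[31..34]='qr9' -> body[13..16], body so far='biump4woi41etqr9'
Chunk 5: stream[36..37]='7' size=0x7=7, data at stream[39..46]='w4rjo8m' -> body[16..23], body so far='biump4woi41etqr9w4rjo8m'
Chunk 6: stream[48..49]='0' size=0 (terminator). Final body='biump4woi41etqr9w4rjo8m' (23 bytes)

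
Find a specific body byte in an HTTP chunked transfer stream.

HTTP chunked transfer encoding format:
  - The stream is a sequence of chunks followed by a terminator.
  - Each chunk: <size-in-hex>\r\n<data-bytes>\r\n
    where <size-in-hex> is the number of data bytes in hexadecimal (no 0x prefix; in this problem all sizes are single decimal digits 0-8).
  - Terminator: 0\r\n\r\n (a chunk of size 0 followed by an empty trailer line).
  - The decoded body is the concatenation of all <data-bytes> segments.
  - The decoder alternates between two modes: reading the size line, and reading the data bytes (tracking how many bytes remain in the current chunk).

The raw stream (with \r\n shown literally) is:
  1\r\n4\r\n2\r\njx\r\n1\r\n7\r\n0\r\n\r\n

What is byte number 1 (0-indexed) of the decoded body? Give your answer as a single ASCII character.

Chunk 1: stream[0..1]='1' size=0x1=1, data at stream[3..4]='4' -> body[0..1], body so far='4'
Chunk 2: stream[6..7]='2' size=0x2=2, data at stream[9..11]='jx' -> body[1..3], body so far='4jx'
Chunk 3: stream[13..14]='1' size=0x1=1, data at stream[16..17]='7' -> body[3..4], body so far='4jx7'
Chunk 4: stream[19..20]='0' size=0 (terminator). Final body='4jx7' (4 bytes)
Body byte 1 = 'j'

Answer: j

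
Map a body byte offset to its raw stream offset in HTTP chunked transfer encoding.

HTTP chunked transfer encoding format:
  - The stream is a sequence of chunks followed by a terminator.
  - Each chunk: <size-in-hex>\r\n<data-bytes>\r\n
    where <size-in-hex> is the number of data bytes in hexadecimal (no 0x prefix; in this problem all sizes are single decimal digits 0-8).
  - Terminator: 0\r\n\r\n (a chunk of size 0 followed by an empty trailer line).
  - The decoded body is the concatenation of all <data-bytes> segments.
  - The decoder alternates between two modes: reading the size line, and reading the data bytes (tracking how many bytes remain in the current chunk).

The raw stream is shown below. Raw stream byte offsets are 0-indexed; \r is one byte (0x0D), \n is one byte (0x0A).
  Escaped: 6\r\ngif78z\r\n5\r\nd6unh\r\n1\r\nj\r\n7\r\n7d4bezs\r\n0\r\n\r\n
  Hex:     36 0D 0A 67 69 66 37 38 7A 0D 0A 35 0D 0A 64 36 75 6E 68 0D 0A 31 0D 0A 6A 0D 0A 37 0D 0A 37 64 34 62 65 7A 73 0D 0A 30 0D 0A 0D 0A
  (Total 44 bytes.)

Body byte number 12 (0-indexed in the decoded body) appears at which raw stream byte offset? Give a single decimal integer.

Answer: 30

Derivation:
Chunk 1: stream[0..1]='6' size=0x6=6, data at stream[3..9]='gif78z' -> body[0..6], body so far='gif78z'
Chunk 2: stream[11..12]='5' size=0x5=5, data at stream[14..19]='d6unh' -> body[6..11], body so far='gif78zd6unh'
Chunk 3: stream[21..22]='1' size=0x1=1, data at stream[24..25]='j' -> body[11..12], body so far='gif78zd6unhj'
Chunk 4: stream[27..28]='7' size=0x7=7, data at stream[30..37]='7d4bezs' -> body[12..19], body so far='gif78zd6unhj7d4bezs'
Chunk 5: stream[39..40]='0' size=0 (terminator). Final body='gif78zd6unhj7d4bezs' (19 bytes)
Body byte 12 at stream offset 30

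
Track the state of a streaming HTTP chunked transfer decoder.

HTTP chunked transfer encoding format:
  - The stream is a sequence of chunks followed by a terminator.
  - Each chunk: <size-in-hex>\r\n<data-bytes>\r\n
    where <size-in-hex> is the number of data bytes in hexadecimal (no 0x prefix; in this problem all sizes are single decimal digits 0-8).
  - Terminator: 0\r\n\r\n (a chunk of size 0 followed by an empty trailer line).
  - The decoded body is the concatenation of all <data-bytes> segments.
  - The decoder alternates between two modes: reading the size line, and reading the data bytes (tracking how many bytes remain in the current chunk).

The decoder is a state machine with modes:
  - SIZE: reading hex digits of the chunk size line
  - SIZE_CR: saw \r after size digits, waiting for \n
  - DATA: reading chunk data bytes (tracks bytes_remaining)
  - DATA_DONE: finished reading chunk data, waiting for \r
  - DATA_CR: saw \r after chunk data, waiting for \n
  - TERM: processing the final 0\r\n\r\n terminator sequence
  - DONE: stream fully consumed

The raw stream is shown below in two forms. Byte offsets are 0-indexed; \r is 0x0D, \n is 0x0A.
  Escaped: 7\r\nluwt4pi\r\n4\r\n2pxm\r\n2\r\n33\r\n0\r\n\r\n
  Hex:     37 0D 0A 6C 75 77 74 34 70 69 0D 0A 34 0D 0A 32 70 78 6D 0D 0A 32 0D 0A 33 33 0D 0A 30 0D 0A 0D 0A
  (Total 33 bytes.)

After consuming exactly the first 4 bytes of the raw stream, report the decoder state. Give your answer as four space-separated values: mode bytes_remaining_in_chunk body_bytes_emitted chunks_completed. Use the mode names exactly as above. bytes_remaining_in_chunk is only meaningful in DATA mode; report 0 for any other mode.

Answer: DATA 6 1 0

Derivation:
Byte 0 = '7': mode=SIZE remaining=0 emitted=0 chunks_done=0
Byte 1 = 0x0D: mode=SIZE_CR remaining=0 emitted=0 chunks_done=0
Byte 2 = 0x0A: mode=DATA remaining=7 emitted=0 chunks_done=0
Byte 3 = 'l': mode=DATA remaining=6 emitted=1 chunks_done=0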